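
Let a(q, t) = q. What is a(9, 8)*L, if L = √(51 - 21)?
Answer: 9*√30 ≈ 49.295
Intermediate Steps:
L = √30 ≈ 5.4772
a(9, 8)*L = 9*√30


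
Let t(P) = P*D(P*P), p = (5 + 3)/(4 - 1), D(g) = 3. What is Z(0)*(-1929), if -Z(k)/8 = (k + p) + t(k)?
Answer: 41152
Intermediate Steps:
p = 8/3 ≈ 2.6667
t(P) = 3*P (t(P) = P*3 = 3*P)
Z(k) = -64/3 - 32*k (Z(k) = -8*((k + 8/3) + 3*k) = -8*((8/3 + k) + 3*k) = -8*(8/3 + 4*k) = -64/3 - 32*k)
Z(0)*(-1929) = (-64/3 - 32*0)*(-1929) = (-64/3 + 0)*(-1929) = -64/3*(-1929) = 41152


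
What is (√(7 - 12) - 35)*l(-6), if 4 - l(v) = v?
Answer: -350 + 10*I*√5 ≈ -350.0 + 22.361*I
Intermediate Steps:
l(v) = 4 - v
(√(7 - 12) - 35)*l(-6) = (√(7 - 12) - 35)*(4 - 1*(-6)) = (√(-5) - 35)*(4 + 6) = (I*√5 - 35)*10 = (-35 + I*√5)*10 = -350 + 10*I*√5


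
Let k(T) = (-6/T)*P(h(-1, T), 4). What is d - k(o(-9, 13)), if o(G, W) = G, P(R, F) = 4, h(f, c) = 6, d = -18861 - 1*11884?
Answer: -92243/3 ≈ -30748.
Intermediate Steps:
d = -30745 (d = -18861 - 11884 = -30745)
k(T) = -24/T (k(T) = -6/T*4 = -24/T)
d - k(o(-9, 13)) = -30745 - (-24)/(-9) = -30745 - (-24)*(-1)/9 = -30745 - 1*8/3 = -30745 - 8/3 = -92243/3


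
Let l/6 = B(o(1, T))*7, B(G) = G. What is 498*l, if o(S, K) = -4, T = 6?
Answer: -83664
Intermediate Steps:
l = -168 (l = 6*(-4*7) = 6*(-28) = -168)
498*l = 498*(-168) = -83664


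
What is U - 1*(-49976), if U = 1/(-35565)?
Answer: 1777396439/35565 ≈ 49976.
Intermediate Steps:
U = -1/35565 ≈ -2.8118e-5
U - 1*(-49976) = -1/35565 - 1*(-49976) = -1/35565 + 49976 = 1777396439/35565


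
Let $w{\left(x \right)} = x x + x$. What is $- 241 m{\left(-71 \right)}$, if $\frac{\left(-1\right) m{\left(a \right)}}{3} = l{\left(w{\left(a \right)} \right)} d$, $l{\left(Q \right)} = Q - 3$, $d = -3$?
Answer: $-10773423$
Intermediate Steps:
$w{\left(x \right)} = x + x^{2}$ ($w{\left(x \right)} = x^{2} + x = x + x^{2}$)
$l{\left(Q \right)} = -3 + Q$
$m{\left(a \right)} = -27 + 9 a \left(1 + a\right)$ ($m{\left(a \right)} = - 3 \left(-3 + a \left(1 + a\right)\right) \left(-3\right) = - 3 \left(9 - 3 a \left(1 + a\right)\right) = -27 + 9 a \left(1 + a\right)$)
$- 241 m{\left(-71 \right)} = - 241 \left(-27 + 9 \left(-71\right) \left(1 - 71\right)\right) = - 241 \left(-27 + 9 \left(-71\right) \left(-70\right)\right) = - 241 \left(-27 + 44730\right) = \left(-241\right) 44703 = -10773423$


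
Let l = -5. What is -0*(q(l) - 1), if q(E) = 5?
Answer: 0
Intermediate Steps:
-0*(q(l) - 1) = -0*(5 - 1) = -0*4 = -36692*0 = 0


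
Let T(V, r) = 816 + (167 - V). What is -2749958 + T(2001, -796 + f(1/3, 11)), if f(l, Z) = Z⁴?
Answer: -2750976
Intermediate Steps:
T(V, r) = 983 - V
-2749958 + T(2001, -796 + f(1/3, 11)) = -2749958 + (983 - 1*2001) = -2749958 + (983 - 2001) = -2749958 - 1018 = -2750976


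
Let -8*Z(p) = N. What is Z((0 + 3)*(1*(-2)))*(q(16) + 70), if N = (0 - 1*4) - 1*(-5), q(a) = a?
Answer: -43/4 ≈ -10.750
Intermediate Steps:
N = 1 (N = (0 - 4) + 5 = -4 + 5 = 1)
Z(p) = -1/8 (Z(p) = -1/8*1 = -1/8)
Z((0 + 3)*(1*(-2)))*(q(16) + 70) = -(16 + 70)/8 = -1/8*86 = -43/4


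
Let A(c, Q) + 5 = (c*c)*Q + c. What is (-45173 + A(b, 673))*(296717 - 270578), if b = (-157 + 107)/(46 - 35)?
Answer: -98925345732/121 ≈ -8.1756e+8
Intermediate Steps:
b = -50/11 ≈ -4.5455
A(c, Q) = -5 + c + Q*c² (A(c, Q) = -5 + ((c*c)*Q + c) = -5 + (c²*Q + c) = -5 + (Q*c² + c) = -5 + (c + Q*c²) = -5 + c + Q*c²)
(-45173 + A(b, 673))*(296717 - 270578) = (-45173 + (-5 - 50/11 + 673*(-50/11)²))*(296717 - 270578) = (-45173 + (-5 - 50/11 + 673*(2500/121)))*26139 = (-45173 + (-5 - 50/11 + 1682500/121))*26139 = (-45173 + 1681345/121)*26139 = -3784588/121*26139 = -98925345732/121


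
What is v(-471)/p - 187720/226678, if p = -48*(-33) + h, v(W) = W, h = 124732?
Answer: -11909402429/14316529124 ≈ -0.83186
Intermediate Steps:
p = 126316 (p = -48*(-33) + 124732 = 1584 + 124732 = 126316)
v(-471)/p - 187720/226678 = -471/126316 - 187720/226678 = -471*1/126316 - 187720*1/226678 = -471/126316 - 93860/113339 = -11909402429/14316529124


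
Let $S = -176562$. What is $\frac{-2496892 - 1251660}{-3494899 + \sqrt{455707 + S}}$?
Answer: $\frac{1637601329531}{1526789842632} + \frac{468569 \sqrt{279145}}{1526789842632} \approx 1.0727$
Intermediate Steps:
$\frac{-2496892 - 1251660}{-3494899 + \sqrt{455707 + S}} = \frac{-2496892 - 1251660}{-3494899 + \sqrt{455707 - 176562}} = - \frac{3748552}{-3494899 + \sqrt{279145}}$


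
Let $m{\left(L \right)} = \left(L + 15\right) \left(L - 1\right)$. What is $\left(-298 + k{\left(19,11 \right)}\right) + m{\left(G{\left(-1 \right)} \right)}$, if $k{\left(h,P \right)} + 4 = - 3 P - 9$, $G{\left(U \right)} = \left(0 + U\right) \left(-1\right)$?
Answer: $-344$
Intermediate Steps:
$G{\left(U \right)} = - U$ ($G{\left(U \right)} = U \left(-1\right) = - U$)
$k{\left(h,P \right)} = -13 - 3 P$ ($k{\left(h,P \right)} = -4 - \left(9 + 3 P\right) = -13 - 3 P$)
$m{\left(L \right)} = \left(-1 + L\right) \left(15 + L\right)$ ($m{\left(L \right)} = \left(15 + L\right) \left(-1 + L\right) = \left(-1 + L\right) \left(15 + L\right)$)
$\left(-298 + k{\left(19,11 \right)}\right) + m{\left(G{\left(-1 \right)} \right)} = \left(-298 - 46\right) + \left(-15 + \left(\left(-1\right) \left(-1\right)\right)^{2} + 14 \left(\left(-1\right) \left(-1\right)\right)\right) = \left(-298 - 46\right) + \left(-15 + 1^{2} + 14 \cdot 1\right) = \left(-298 - 46\right) + \left(-15 + 1 + 14\right) = -344 + 0 = -344$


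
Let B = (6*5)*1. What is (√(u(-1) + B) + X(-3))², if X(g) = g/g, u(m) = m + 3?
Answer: 33 + 8*√2 ≈ 44.314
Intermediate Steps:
u(m) = 3 + m
X(g) = 1
B = 30 (B = 30*1 = 30)
(√(u(-1) + B) + X(-3))² = (√((3 - 1) + 30) + 1)² = (√(2 + 30) + 1)² = (√32 + 1)² = (4*√2 + 1)² = (1 + 4*√2)²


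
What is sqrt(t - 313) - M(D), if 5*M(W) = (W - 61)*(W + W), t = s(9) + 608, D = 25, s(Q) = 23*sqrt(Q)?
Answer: 360 + 2*sqrt(91) ≈ 379.08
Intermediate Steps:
t = 677 (t = 23*sqrt(9) + 608 = 23*3 + 608 = 69 + 608 = 677)
M(W) = 2*W*(-61 + W)/5 (M(W) = ((W - 61)*(W + W))/5 = ((-61 + W)*(2*W))/5 = (2*W*(-61 + W))/5 = 2*W*(-61 + W)/5)
sqrt(t - 313) - M(D) = sqrt(677 - 313) - 2*25*(-61 + 25)/5 = sqrt(364) - 2*25*(-36)/5 = 2*sqrt(91) - 1*(-360) = 2*sqrt(91) + 360 = 360 + 2*sqrt(91)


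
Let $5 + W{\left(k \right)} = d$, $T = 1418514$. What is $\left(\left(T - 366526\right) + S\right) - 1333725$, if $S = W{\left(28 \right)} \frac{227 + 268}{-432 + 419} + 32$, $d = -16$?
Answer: $- \frac{3651770}{13} \approx -2.8091 \cdot 10^{5}$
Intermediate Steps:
$W{\left(k \right)} = -21$ ($W{\left(k \right)} = -5 - 16 = -21$)
$S = \frac{10811}{13}$ ($S = - 21 \frac{227 + 268}{-432 + 419} + 32 = - 21 \frac{495}{-13} + 32 = - 21 \cdot 495 \left(- \frac{1}{13}\right) + 32 = \left(-21\right) \left(- \frac{495}{13}\right) + 32 = \frac{10395}{13} + 32 = \frac{10811}{13} \approx 831.62$)
$\left(\left(T - 366526\right) + S\right) - 1333725 = \left(\left(1418514 - 366526\right) + \frac{10811}{13}\right) - 1333725 = \left(1051988 + \frac{10811}{13}\right) - 1333725 = \frac{13686655}{13} - 1333725 = - \frac{3651770}{13}$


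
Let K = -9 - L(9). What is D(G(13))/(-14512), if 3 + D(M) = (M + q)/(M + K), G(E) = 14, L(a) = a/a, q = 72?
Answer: -37/29024 ≈ -0.0012748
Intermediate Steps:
L(a) = 1
K = -10 (K = -9 - 1*1 = -9 - 1 = -10)
D(M) = -3 + (72 + M)/(-10 + M) (D(M) = -3 + (M + 72)/(M - 10) = -3 + (72 + M)/(-10 + M))
D(G(13))/(-14512) = (2*(51 - 1*14)/(-10 + 14))/(-14512) = (2*(51 - 14)/4)*(-1/14512) = (2*(¼)*37)*(-1/14512) = (37/2)*(-1/14512) = -37/29024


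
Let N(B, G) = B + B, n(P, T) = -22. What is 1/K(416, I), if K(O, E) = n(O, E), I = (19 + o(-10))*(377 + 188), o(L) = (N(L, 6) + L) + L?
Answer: -1/22 ≈ -0.045455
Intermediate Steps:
N(B, G) = 2*B
o(L) = 4*L (o(L) = (2*L + L) + L = 3*L + L = 4*L)
I = -11865 (I = (19 + 4*(-10))*(377 + 188) = (19 - 40)*565 = -21*565 = -11865)
K(O, E) = -22
1/K(416, I) = 1/(-22) = -1/22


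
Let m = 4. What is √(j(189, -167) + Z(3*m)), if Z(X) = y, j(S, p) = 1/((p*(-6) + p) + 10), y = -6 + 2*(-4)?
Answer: I*√59145/65 ≈ 3.7415*I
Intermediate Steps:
y = -14 (y = -6 - 8 = -14)
j(S, p) = 1/(10 - 5*p) (j(S, p) = 1/((-6*p + p) + 10) = 1/(-5*p + 10) = 1/(10 - 5*p))
Z(X) = -14
√(j(189, -167) + Z(3*m)) = √(-1/(-10 + 5*(-167)) - 14) = √(-1/(-10 - 835) - 14) = √(-1/(-845) - 14) = √(-1*(-1/845) - 14) = √(1/845 - 14) = √(-11829/845) = I*√59145/65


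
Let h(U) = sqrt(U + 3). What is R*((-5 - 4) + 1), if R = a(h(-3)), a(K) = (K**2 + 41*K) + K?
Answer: 0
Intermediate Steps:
h(U) = sqrt(3 + U)
a(K) = K**2 + 42*K
R = 0 (R = sqrt(3 - 3)*(42 + sqrt(3 - 3)) = sqrt(0)*(42 + sqrt(0)) = 0*(42 + 0) = 0*42 = 0)
R*((-5 - 4) + 1) = 0*((-5 - 4) + 1) = 0*(-9 + 1) = 0*(-8) = 0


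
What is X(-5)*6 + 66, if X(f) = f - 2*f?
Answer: 96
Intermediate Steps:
X(f) = -f
X(-5)*6 + 66 = -1*(-5)*6 + 66 = 5*6 + 66 = 30 + 66 = 96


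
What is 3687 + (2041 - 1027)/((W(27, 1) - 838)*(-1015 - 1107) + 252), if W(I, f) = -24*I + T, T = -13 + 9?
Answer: 5829206499/1581016 ≈ 3687.0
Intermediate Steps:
T = -4
W(I, f) = -4 - 24*I (W(I, f) = -24*I - 4 = -4 - 24*I)
3687 + (2041 - 1027)/((W(27, 1) - 838)*(-1015 - 1107) + 252) = 3687 + (2041 - 1027)/(((-4 - 24*27) - 838)*(-1015 - 1107) + 252) = 3687 + 1014/(((-4 - 648) - 838)*(-2122) + 252) = 3687 + 1014/((-652 - 838)*(-2122) + 252) = 3687 + 1014/(-1490*(-2122) + 252) = 3687 + 1014/(3161780 + 252) = 3687 + 1014/3162032 = 3687 + 1014*(1/3162032) = 3687 + 507/1581016 = 5829206499/1581016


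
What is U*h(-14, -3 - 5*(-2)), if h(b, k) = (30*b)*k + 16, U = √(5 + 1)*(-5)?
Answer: 14620*√6 ≈ 35812.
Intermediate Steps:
U = -5*√6 (U = √6*(-5) = -5*√6 ≈ -12.247)
h(b, k) = 16 + 30*b*k (h(b, k) = 30*b*k + 16 = 16 + 30*b*k)
U*h(-14, -3 - 5*(-2)) = (-5*√6)*(16 + 30*(-14)*(-3 - 5*(-2))) = (-5*√6)*(16 + 30*(-14)*(-3 + 10)) = (-5*√6)*(16 + 30*(-14)*7) = (-5*√6)*(16 - 2940) = -5*√6*(-2924) = 14620*√6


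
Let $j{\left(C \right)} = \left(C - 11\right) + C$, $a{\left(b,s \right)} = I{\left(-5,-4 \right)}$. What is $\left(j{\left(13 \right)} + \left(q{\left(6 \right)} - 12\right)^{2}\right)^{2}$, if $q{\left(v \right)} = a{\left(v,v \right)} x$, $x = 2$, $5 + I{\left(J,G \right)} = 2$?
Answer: $114921$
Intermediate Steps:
$I{\left(J,G \right)} = -3$ ($I{\left(J,G \right)} = -5 + 2 = -3$)
$a{\left(b,s \right)} = -3$
$j{\left(C \right)} = -11 + 2 C$ ($j{\left(C \right)} = \left(-11 + C\right) + C = -11 + 2 C$)
$q{\left(v \right)} = -6$ ($q{\left(v \right)} = \left(-3\right) 2 = -6$)
$\left(j{\left(13 \right)} + \left(q{\left(6 \right)} - 12\right)^{2}\right)^{2} = \left(\left(-11 + 2 \cdot 13\right) + \left(-6 - 12\right)^{2}\right)^{2} = \left(\left(-11 + 26\right) + \left(-18\right)^{2}\right)^{2} = \left(15 + 324\right)^{2} = 339^{2} = 114921$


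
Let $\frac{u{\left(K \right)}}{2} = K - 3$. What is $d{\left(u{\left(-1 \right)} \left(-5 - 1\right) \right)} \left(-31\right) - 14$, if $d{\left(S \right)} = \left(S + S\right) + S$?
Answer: $-4478$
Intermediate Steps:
$u{\left(K \right)} = -6 + 2 K$ ($u{\left(K \right)} = 2 \left(K - 3\right) = 2 \left(-3 + K\right) = -6 + 2 K$)
$d{\left(S \right)} = 3 S$ ($d{\left(S \right)} = 2 S + S = 3 S$)
$d{\left(u{\left(-1 \right)} \left(-5 - 1\right) \right)} \left(-31\right) - 14 = 3 \left(-6 + 2 \left(-1\right)\right) \left(-5 - 1\right) \left(-31\right) - 14 = 3 \left(-6 - 2\right) \left(-6\right) \left(-31\right) - 14 = 3 \left(\left(-8\right) \left(-6\right)\right) \left(-31\right) - 14 = 3 \cdot 48 \left(-31\right) - 14 = 144 \left(-31\right) - 14 = -4464 - 14 = -4478$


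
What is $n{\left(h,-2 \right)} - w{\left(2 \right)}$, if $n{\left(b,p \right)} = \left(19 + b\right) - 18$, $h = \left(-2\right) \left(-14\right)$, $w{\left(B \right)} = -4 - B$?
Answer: $35$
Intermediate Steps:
$h = 28$
$n{\left(b,p \right)} = 1 + b$
$n{\left(h,-2 \right)} - w{\left(2 \right)} = \left(1 + 28\right) - \left(-4 - 2\right) = 29 - \left(-4 - 2\right) = 29 - -6 = 29 + 6 = 35$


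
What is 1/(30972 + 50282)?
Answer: 1/81254 ≈ 1.2307e-5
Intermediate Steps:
1/(30972 + 50282) = 1/81254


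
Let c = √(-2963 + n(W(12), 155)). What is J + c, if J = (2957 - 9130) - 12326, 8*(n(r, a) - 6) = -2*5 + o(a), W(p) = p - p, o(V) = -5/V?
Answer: -18499 + I*√45486114/124 ≈ -18499.0 + 54.39*I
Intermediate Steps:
W(p) = 0
n(r, a) = 19/4 - 5/(8*a) (n(r, a) = 6 + (-2*5 - 5/a)/8 = 6 + (-10 - 5/a)/8 = 6 + (-5/4 - 5/(8*a)) = 19/4 - 5/(8*a))
c = I*√45486114/124 (c = √(-2963 + (⅛)*(-5 + 38*155)/155) = √(-2963 + (⅛)*(1/155)*(-5 + 5890)) = √(-2963 + (⅛)*(1/155)*5885) = √(-2963 + 1177/248) = √(-733647/248) = I*√45486114/124 ≈ 54.39*I)
J = -18499 (J = -6173 - 12326 = -18499)
J + c = -18499 + I*√45486114/124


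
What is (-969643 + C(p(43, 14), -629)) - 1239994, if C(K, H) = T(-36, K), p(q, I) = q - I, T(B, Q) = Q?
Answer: -2209608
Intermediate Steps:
C(K, H) = K
(-969643 + C(p(43, 14), -629)) - 1239994 = (-969643 + (43 - 1*14)) - 1239994 = (-969643 + (43 - 14)) - 1239994 = (-969643 + 29) - 1239994 = -969614 - 1239994 = -2209608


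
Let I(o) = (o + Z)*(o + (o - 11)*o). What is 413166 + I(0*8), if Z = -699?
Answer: 413166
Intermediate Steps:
I(o) = (-699 + o)*(o + o*(-11 + o)) (I(o) = (o - 699)*(o + (o - 11)*o) = (-699 + o)*(o + (-11 + o)*o) = (-699 + o)*(o + o*(-11 + o)))
413166 + I(0*8) = 413166 + (0*8)*(6990 + (0*8)² - 0*8) = 413166 + 0*(6990 + 0² - 709*0) = 413166 + 0*(6990 + 0 + 0) = 413166 + 0*6990 = 413166 + 0 = 413166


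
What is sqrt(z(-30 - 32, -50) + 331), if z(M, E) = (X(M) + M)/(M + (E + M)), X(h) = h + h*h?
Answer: sqrt(260391)/29 ≈ 17.596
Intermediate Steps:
X(h) = h + h**2
z(M, E) = (M + M*(1 + M))/(E + 2*M) (z(M, E) = (M*(1 + M) + M)/(M + (E + M)) = (M + M*(1 + M))/(E + 2*M))
sqrt(z(-30 - 32, -50) + 331) = sqrt((-30 - 32)*(2 + (-30 - 32))/(-50 + 2*(-30 - 32)) + 331) = sqrt(-62*(2 - 62)/(-50 + 2*(-62)) + 331) = sqrt(-62*(-60)/(-50 - 124) + 331) = sqrt(-62*(-60)/(-174) + 331) = sqrt(-62*(-1/174)*(-60) + 331) = sqrt(-620/29 + 331) = sqrt(8979/29) = sqrt(260391)/29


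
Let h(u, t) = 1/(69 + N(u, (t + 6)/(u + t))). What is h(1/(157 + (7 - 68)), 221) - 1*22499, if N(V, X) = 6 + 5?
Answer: -1799919/80 ≈ -22499.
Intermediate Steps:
N(V, X) = 11
h(u, t) = 1/80 (h(u, t) = 1/(69 + 11) = 1/80)
h(1/(157 + (7 - 68)), 221) - 1*22499 = 1/80 - 1*22499 = 1/80 - 22499 = -1799919/80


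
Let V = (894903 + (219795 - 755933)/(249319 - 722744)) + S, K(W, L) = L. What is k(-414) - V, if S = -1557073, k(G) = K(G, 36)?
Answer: 313504339412/473425 ≈ 6.6221e+5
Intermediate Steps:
k(G) = 36
V = -313487296112/473425 (V = (894903 + (219795 - 755933)/(249319 - 722744)) - 1557073 = (894903 - 536138/(-473425)) - 1557073 = (894903 - 536138*(-1/473425)) - 1557073 = (894903 + 536138/473425) - 1557073 = 423669988913/473425 - 1557073 = -313487296112/473425 ≈ -6.6217e+5)
k(-414) - V = 36 - 1*(-313487296112/473425) = 36 + 313487296112/473425 = 313504339412/473425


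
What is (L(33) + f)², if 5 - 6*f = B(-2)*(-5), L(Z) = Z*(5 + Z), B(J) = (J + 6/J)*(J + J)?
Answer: 6466849/4 ≈ 1.6167e+6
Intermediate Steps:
B(J) = 2*J*(J + 6/J) (B(J) = (J + 6/J)*(2*J) = 2*J*(J + 6/J))
f = 35/2 (f = ⅚ - (12 + 2*(-2)²)*(-5)/6 = ⅚ - (12 + 2*4)*(-5)/6 = ⅚ - (12 + 8)*(-5)/6 = ⅚ - 10*(-5)/3 = ⅚ - ⅙*(-100) = ⅚ + 50/3 = 35/2 ≈ 17.500)
(L(33) + f)² = (33*(5 + 33) + 35/2)² = (33*38 + 35/2)² = (1254 + 35/2)² = (2543/2)² = 6466849/4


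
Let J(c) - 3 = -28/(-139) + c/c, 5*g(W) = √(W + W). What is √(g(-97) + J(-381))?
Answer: √(2029400 + 96605*I*√194)/695 ≈ 2.1497 + 0.64792*I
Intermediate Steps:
g(W) = √2*√W/5 (g(W) = √(W + W)/5 = √(2*W)/5 = (√2*√W)/5 = √2*√W/5)
J(c) = 584/139 (J(c) = 3 + (-28/(-139) + c/c) = 3 + (-28*(-1/139) + 1) = 3 + (28/139 + 1) = 3 + 167/139 = 584/139)
√(g(-97) + J(-381)) = √(√2*√(-97)/5 + 584/139) = √(√2*(I*√97)/5 + 584/139) = √(I*√194/5 + 584/139) = √(584/139 + I*√194/5)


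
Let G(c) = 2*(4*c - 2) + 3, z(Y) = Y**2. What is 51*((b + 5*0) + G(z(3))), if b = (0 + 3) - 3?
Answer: 3621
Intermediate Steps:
b = 0 (b = 3 - 3 = 0)
G(c) = -1 + 8*c (G(c) = 2*(-2 + 4*c) + 3 = (-4 + 8*c) + 3 = -1 + 8*c)
51*((b + 5*0) + G(z(3))) = 51*((0 + 5*0) + (-1 + 8*3**2)) = 51*((0 + 0) + (-1 + 8*9)) = 51*(0 + (-1 + 72)) = 51*(0 + 71) = 51*71 = 3621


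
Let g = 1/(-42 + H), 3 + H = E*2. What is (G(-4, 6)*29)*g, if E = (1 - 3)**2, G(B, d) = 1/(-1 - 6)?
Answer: 29/259 ≈ 0.11197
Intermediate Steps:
G(B, d) = -1/7 (G(B, d) = 1/(-7) = -1/7)
E = 4 (E = (-2)**2 = 4)
H = 5 (H = -3 + 4*2 = -3 + 8 = 5)
g = -1/37 (g = 1/(-42 + 5) = 1/(-37) = -1/37 ≈ -0.027027)
(G(-4, 6)*29)*g = -1/7*29*(-1/37) = -29/7*(-1/37) = 29/259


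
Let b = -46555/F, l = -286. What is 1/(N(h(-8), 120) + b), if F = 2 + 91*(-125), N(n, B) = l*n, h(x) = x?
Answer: 11373/26067979 ≈ 0.00043628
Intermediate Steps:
N(n, B) = -286*n
F = -11373 (F = 2 - 11375 = -11373)
b = 46555/11373 (b = -46555/(-11373) = -46555*(-1/11373) = 46555/11373 ≈ 4.0935)
1/(N(h(-8), 120) + b) = 1/(-286*(-8) + 46555/11373) = 1/(2288 + 46555/11373) = 1/(26067979/11373) = 11373/26067979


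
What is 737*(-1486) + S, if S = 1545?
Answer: -1093637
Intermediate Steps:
737*(-1486) + S = 737*(-1486) + 1545 = -1095182 + 1545 = -1093637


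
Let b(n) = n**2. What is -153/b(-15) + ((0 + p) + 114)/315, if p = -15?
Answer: -64/175 ≈ -0.36571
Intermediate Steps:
-153/b(-15) + ((0 + p) + 114)/315 = -153/((-15)**2) + ((0 - 15) + 114)/315 = -153/225 + (-15 + 114)*(1/315) = -153*1/225 + 99*(1/315) = -17/25 + 11/35 = -64/175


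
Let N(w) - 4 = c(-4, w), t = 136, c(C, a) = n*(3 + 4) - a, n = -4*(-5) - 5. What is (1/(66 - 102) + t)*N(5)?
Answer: 127270/9 ≈ 14141.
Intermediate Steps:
n = 15 (n = 20 - 5 = 15)
c(C, a) = 105 - a (c(C, a) = 15*(3 + 4) - a = 15*7 - a = 105 - a)
N(w) = 109 - w (N(w) = 4 + (105 - w) = 109 - w)
(1/(66 - 102) + t)*N(5) = (1/(66 - 102) + 136)*(109 - 1*5) = (1/(-36) + 136)*(109 - 5) = (-1/36 + 136)*104 = (4895/36)*104 = 127270/9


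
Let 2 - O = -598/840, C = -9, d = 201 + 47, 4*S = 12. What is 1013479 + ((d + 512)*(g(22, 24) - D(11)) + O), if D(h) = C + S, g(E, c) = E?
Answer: 434599919/420 ≈ 1.0348e+6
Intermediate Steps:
S = 3 (S = (1/4)*12 = 3)
d = 248
D(h) = -6 (D(h) = -9 + 3 = -6)
O = 1139/420 (O = 2 - (-598)/840 = 2 - 1*(-299/420) = 2 + 299/420 = 1139/420 ≈ 2.7119)
1013479 + ((d + 512)*(g(22, 24) - D(11)) + O) = 1013479 + ((248 + 512)*(22 - 1*(-6)) + 1139/420) = 1013479 + (760*(22 + 6) + 1139/420) = 1013479 + (760*28 + 1139/420) = 1013479 + (21280 + 1139/420) = 1013479 + 8938739/420 = 434599919/420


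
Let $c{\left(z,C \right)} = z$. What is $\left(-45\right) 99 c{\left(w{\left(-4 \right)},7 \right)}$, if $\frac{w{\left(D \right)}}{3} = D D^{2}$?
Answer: $855360$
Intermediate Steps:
$w{\left(D \right)} = 3 D^{3}$ ($w{\left(D \right)} = 3 D D^{2} = 3 D^{3}$)
$\left(-45\right) 99 c{\left(w{\left(-4 \right)},7 \right)} = \left(-45\right) 99 \cdot 3 \left(-4\right)^{3} = - 4455 \cdot 3 \left(-64\right) = \left(-4455\right) \left(-192\right) = 855360$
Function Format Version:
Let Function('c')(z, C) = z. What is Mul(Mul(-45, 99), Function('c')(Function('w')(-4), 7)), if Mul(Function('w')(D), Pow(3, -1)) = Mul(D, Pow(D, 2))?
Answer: 855360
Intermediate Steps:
Function('w')(D) = Mul(3, Pow(D, 3)) (Function('w')(D) = Mul(3, Mul(D, Pow(D, 2))) = Mul(3, Pow(D, 3)))
Mul(Mul(-45, 99), Function('c')(Function('w')(-4), 7)) = Mul(Mul(-45, 99), Mul(3, Pow(-4, 3))) = Mul(-4455, Mul(3, -64)) = Mul(-4455, -192) = 855360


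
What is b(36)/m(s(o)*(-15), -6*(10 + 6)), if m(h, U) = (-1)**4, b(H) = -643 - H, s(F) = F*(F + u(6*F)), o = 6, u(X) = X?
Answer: -679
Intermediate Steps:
s(F) = 7*F**2 (s(F) = F*(F + 6*F) = F*(7*F) = 7*F**2)
m(h, U) = 1
b(36)/m(s(o)*(-15), -6*(10 + 6)) = (-643 - 1*36)/1 = (-643 - 36)*1 = -679*1 = -679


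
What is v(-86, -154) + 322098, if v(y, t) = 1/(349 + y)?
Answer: 84711775/263 ≈ 3.2210e+5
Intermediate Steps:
v(-86, -154) + 322098 = 1/(349 - 86) + 322098 = 1/263 + 322098 = 84711775/263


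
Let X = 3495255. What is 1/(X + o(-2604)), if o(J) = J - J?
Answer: 1/3495255 ≈ 2.8610e-7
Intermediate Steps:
o(J) = 0
1/(X + o(-2604)) = 1/(3495255 + 0) = 1/3495255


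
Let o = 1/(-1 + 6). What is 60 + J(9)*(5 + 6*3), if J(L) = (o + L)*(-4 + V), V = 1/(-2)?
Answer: -4461/5 ≈ -892.20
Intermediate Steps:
o = ⅕ (o = 1/5 = ⅕ ≈ 0.20000)
V = -½ (V = 1*(-½) = -½ ≈ -0.50000)
J(L) = -9/10 - 9*L/2 (J(L) = (⅕ + L)*(-4 - ½) = (⅕ + L)*(-9/2) = -9/10 - 9*L/2)
60 + J(9)*(5 + 6*3) = 60 + (-9/10 - 9/2*9)*(5 + 6*3) = 60 + (-9/10 - 81/2)*(5 + 18) = 60 - 207/5*23 = 60 - 4761/5 = -4461/5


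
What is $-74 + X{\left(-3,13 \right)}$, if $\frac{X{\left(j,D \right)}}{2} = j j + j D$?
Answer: $-134$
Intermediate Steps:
$X{\left(j,D \right)} = 2 j^{2} + 2 D j$ ($X{\left(j,D \right)} = 2 \left(j j + j D\right) = 2 \left(j^{2} + D j\right) = 2 j^{2} + 2 D j$)
$-74 + X{\left(-3,13 \right)} = -74 + 2 \left(-3\right) \left(13 - 3\right) = -74 + 2 \left(-3\right) 10 = -74 - 60 = -134$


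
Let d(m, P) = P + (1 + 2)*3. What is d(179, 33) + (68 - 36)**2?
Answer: 1066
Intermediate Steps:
d(m, P) = 9 + P (d(m, P) = P + 3*3 = P + 9 = 9 + P)
d(179, 33) + (68 - 36)**2 = (9 + 33) + (68 - 36)**2 = 42 + 32**2 = 42 + 1024 = 1066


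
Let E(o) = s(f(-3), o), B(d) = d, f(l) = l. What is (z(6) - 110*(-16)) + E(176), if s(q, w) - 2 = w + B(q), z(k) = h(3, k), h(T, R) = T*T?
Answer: 1944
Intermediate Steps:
h(T, R) = T²
z(k) = 9 (z(k) = 3² = 9)
s(q, w) = 2 + q + w (s(q, w) = 2 + (w + q) = 2 + (q + w) = 2 + q + w)
E(o) = -1 + o (E(o) = 2 - 3 + o = -1 + o)
(z(6) - 110*(-16)) + E(176) = (9 - 110*(-16)) + (-1 + 176) = (9 + 1760) + 175 = 1769 + 175 = 1944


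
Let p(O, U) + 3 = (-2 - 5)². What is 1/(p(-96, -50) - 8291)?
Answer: -1/8245 ≈ -0.00012129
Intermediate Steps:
p(O, U) = 46 (p(O, U) = -3 + (-2 - 5)² = -3 + (-7)² = -3 + 49 = 46)
1/(p(-96, -50) - 8291) = 1/(46 - 8291) = 1/(-8245) = -1/8245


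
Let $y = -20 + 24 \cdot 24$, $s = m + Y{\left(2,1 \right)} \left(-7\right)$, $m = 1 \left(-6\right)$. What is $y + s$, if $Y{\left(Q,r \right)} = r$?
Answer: $543$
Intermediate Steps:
$m = -6$
$s = -13$ ($s = -6 + 1 \left(-7\right) = -6 - 7 = -13$)
$y = 556$ ($y = -20 + 576 = 556$)
$y + s = 556 - 13 = 543$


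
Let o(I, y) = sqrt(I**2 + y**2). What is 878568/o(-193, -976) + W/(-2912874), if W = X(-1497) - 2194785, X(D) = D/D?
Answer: 1097392/1456437 + 878568*sqrt(137)/11645 ≈ 883.83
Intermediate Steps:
X(D) = 1
W = -2194784 (W = 1 - 2194785 = -2194784)
878568/o(-193, -976) + W/(-2912874) = 878568/(sqrt((-193)**2 + (-976)**2)) - 2194784/(-2912874) = 878568/(sqrt(37249 + 952576)) - 2194784*(-1/2912874) = 878568/(sqrt(989825)) + 1097392/1456437 = 878568/((85*sqrt(137))) + 1097392/1456437 = 878568*(sqrt(137)/11645) + 1097392/1456437 = 878568*sqrt(137)/11645 + 1097392/1456437 = 1097392/1456437 + 878568*sqrt(137)/11645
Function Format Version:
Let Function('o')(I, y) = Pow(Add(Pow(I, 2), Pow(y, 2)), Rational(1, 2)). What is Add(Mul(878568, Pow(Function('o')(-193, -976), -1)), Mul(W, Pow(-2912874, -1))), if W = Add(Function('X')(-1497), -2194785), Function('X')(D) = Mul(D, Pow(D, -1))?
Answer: Add(Rational(1097392, 1456437), Mul(Rational(878568, 11645), Pow(137, Rational(1, 2)))) ≈ 883.83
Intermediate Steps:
Function('X')(D) = 1
W = -2194784 (W = Add(1, -2194785) = -2194784)
Add(Mul(878568, Pow(Function('o')(-193, -976), -1)), Mul(W, Pow(-2912874, -1))) = Add(Mul(878568, Pow(Pow(Add(Pow(-193, 2), Pow(-976, 2)), Rational(1, 2)), -1)), Mul(-2194784, Pow(-2912874, -1))) = Add(Mul(878568, Pow(Pow(Add(37249, 952576), Rational(1, 2)), -1)), Mul(-2194784, Rational(-1, 2912874))) = Add(Mul(878568, Pow(Pow(989825, Rational(1, 2)), -1)), Rational(1097392, 1456437)) = Add(Mul(878568, Pow(Mul(85, Pow(137, Rational(1, 2))), -1)), Rational(1097392, 1456437)) = Add(Mul(878568, Mul(Rational(1, 11645), Pow(137, Rational(1, 2)))), Rational(1097392, 1456437)) = Add(Mul(Rational(878568, 11645), Pow(137, Rational(1, 2))), Rational(1097392, 1456437)) = Add(Rational(1097392, 1456437), Mul(Rational(878568, 11645), Pow(137, Rational(1, 2))))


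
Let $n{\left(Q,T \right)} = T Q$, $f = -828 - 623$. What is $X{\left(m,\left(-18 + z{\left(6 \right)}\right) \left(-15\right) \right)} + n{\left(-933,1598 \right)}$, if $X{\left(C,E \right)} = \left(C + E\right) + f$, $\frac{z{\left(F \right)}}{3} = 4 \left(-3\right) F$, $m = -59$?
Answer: $-1488934$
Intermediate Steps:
$f = -1451$ ($f = -828 - 623 = -1451$)
$z{\left(F \right)} = - 36 F$ ($z{\left(F \right)} = 3 \cdot 4 \left(-3\right) F = 3 \left(- 12 F\right) = - 36 F$)
$n{\left(Q,T \right)} = Q T$
$X{\left(C,E \right)} = -1451 + C + E$ ($X{\left(C,E \right)} = \left(C + E\right) - 1451 = -1451 + C + E$)
$X{\left(m,\left(-18 + z{\left(6 \right)}\right) \left(-15\right) \right)} + n{\left(-933,1598 \right)} = \left(-1451 - 59 + \left(-18 - 216\right) \left(-15\right)\right) - 1490934 = \left(-1451 - 59 - -3510\right) - 1490934 = \left(-1451 - 59 + 3510\right) - 1490934 = 2000 - 1490934 = -1488934$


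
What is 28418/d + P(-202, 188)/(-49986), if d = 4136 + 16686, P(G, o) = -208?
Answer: 356208281/260202123 ≈ 1.3690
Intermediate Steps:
d = 20822
28418/d + P(-202, 188)/(-49986) = 28418/20822 - 208/(-49986) = 28418*(1/20822) - 208*(-1/49986) = 14209/10411 + 104/24993 = 356208281/260202123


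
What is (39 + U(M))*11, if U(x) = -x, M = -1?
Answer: 440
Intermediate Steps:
(39 + U(M))*11 = (39 - 1*(-1))*11 = (39 + 1)*11 = 40*11 = 440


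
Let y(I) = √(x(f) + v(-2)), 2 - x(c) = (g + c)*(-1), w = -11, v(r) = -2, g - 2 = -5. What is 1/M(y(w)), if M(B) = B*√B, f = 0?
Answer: -3^(¼)*√I/3 ≈ -0.3102 - 0.3102*I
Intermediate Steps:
g = -3 (g = 2 - 5 = -3)
x(c) = -1 + c (x(c) = 2 - (-3 + c)*(-1) = 2 - (3 - c) = 2 + (-3 + c) = -1 + c)
y(I) = I*√3 (y(I) = √((-1 + 0) - 2) = √(-1 - 2) = √(-3) = I*√3)
M(B) = B^(3/2)
1/M(y(w)) = 1/((I*√3)^(3/2)) = 1/(3^(¾)*I^(3/2)) = -3^(¼)*√I/3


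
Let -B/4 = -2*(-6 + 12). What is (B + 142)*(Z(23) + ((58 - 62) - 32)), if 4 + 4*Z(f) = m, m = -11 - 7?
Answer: -7885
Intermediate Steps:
B = 48 (B = -(-8)*(-6 + 12) = -(-8)*6 = -4*(-12) = 48)
m = -18
Z(f) = -11/2 (Z(f) = -1 + (¼)*(-18) = -1 - 9/2 = -11/2)
(B + 142)*(Z(23) + ((58 - 62) - 32)) = (48 + 142)*(-11/2 + ((58 - 62) - 32)) = 190*(-11/2 + (-4 - 32)) = 190*(-11/2 - 36) = 190*(-83/2) = -7885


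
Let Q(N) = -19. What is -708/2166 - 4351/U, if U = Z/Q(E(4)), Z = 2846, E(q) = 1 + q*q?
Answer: 29507681/1027406 ≈ 28.721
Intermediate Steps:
E(q) = 1 + q²
U = -2846/19 (U = 2846/(-19) = 2846*(-1/19) = -2846/19 ≈ -149.79)
-708/2166 - 4351/U = -708/2166 - 4351/(-2846/19) = -708*1/2166 - 4351*(-19/2846) = -118/361 + 82669/2846 = 29507681/1027406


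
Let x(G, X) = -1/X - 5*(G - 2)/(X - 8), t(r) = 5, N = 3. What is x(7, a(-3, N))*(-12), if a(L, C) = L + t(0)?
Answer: -44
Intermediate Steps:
a(L, C) = 5 + L (a(L, C) = L + 5 = 5 + L)
x(G, X) = -1/X - 5*(-2 + G)/(-8 + X)
x(7, a(-3, N))*(-12) = ((8 + 9*(5 - 3) - 5*7*(5 - 3))/((5 - 3)*(-8 + (5 - 3))))*(-12) = ((8 + 9*2 - 5*7*2)/(2*(-8 + 2)))*(-12) = ((1/2)*(8 + 18 - 70)/(-6))*(-12) = ((1/2)*(-1/6)*(-44))*(-12) = (11/3)*(-12) = -44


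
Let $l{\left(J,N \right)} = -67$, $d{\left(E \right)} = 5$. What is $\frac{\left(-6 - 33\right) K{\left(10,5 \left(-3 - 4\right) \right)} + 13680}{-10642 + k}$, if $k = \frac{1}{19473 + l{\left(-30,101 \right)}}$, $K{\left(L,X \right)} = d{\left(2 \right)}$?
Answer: $- \frac{261689910}{206518651} \approx -1.2671$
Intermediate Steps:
$K{\left(L,X \right)} = 5$
$k = \frac{1}{19406}$ ($k = \frac{1}{19473 - 67} = \frac{1}{19406} \approx 5.153 \cdot 10^{-5}$)
$\frac{\left(-6 - 33\right) K{\left(10,5 \left(-3 - 4\right) \right)} + 13680}{-10642 + k} = \frac{\left(-6 - 33\right) 5 + 13680}{-10642 + \frac{1}{19406}} = \frac{\left(-39\right) 5 + 13680}{- \frac{206518651}{19406}} = \left(-195 + 13680\right) \left(- \frac{19406}{206518651}\right) = 13485 \left(- \frac{19406}{206518651}\right) = - \frac{261689910}{206518651}$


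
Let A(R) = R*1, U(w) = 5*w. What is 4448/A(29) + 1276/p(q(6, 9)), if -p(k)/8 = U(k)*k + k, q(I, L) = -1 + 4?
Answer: 417757/2784 ≈ 150.06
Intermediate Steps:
q(I, L) = 3
p(k) = -40*k² - 8*k (p(k) = -8*((5*k)*k + k) = -8*(5*k² + k) = -8*(k + 5*k²) = -40*k² - 8*k)
A(R) = R
4448/A(29) + 1276/p(q(6, 9)) = 4448/29 + 1276/((-8*3*(1 + 5*3))) = 4448*(1/29) + 1276/((-8*3*(1 + 15))) = 4448/29 + 1276/((-8*3*16)) = 4448/29 + 1276/(-384) = 4448/29 + 1276*(-1/384) = 4448/29 - 319/96 = 417757/2784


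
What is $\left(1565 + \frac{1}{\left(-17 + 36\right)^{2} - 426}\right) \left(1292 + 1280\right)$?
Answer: $\frac{261634128}{65} \approx 4.0251 \cdot 10^{6}$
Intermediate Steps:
$\left(1565 + \frac{1}{\left(-17 + 36\right)^{2} - 426}\right) \left(1292 + 1280\right) = \left(1565 + \frac{1}{19^{2} - 426}\right) 2572 = \left(1565 + \frac{1}{361 - 426}\right) 2572 = \left(1565 + \frac{1}{-65}\right) 2572 = \left(1565 - \frac{1}{65}\right) 2572 = \frac{101724}{65} \cdot 2572 = \frac{261634128}{65}$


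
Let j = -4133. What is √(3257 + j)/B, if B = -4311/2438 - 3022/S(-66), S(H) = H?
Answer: 160908*I*√219/3541555 ≈ 0.67237*I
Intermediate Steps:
B = 3541555/80454 (B = -4311/2438 - 3022/(-66) = -4311*1/2438 - 3022*(-1/66) = -4311/2438 + 1511/33 = 3541555/80454 ≈ 44.020)
√(3257 + j)/B = √(3257 - 4133)/(3541555/80454) = √(-876)*(80454/3541555) = (2*I*√219)*(80454/3541555) = 160908*I*√219/3541555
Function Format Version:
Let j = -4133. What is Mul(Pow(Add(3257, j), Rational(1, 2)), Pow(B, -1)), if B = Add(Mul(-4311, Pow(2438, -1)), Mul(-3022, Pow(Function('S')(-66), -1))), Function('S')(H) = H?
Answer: Mul(Rational(160908, 3541555), I, Pow(219, Rational(1, 2))) ≈ Mul(0.67237, I)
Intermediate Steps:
B = Rational(3541555, 80454) (B = Add(Mul(-4311, Pow(2438, -1)), Mul(-3022, Pow(-66, -1))) = Add(Mul(-4311, Rational(1, 2438)), Mul(-3022, Rational(-1, 66))) = Add(Rational(-4311, 2438), Rational(1511, 33)) = Rational(3541555, 80454) ≈ 44.020)
Mul(Pow(Add(3257, j), Rational(1, 2)), Pow(B, -1)) = Mul(Pow(Add(3257, -4133), Rational(1, 2)), Pow(Rational(3541555, 80454), -1)) = Mul(Pow(-876, Rational(1, 2)), Rational(80454, 3541555)) = Mul(Mul(2, I, Pow(219, Rational(1, 2))), Rational(80454, 3541555)) = Mul(Rational(160908, 3541555), I, Pow(219, Rational(1, 2)))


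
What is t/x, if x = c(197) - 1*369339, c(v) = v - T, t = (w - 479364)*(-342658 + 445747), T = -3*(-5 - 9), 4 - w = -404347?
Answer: 7733015157/369184 ≈ 20946.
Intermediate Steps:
w = 404351 (w = 4 - 1*(-404347) = 4 + 404347 = 404351)
T = 42 (T = -3*(-14) = 42)
t = -7733015157 (t = (404351 - 479364)*(-342658 + 445747) = -75013*103089 = -7733015157)
c(v) = -42 + v (c(v) = v - 1*42 = v - 42 = -42 + v)
x = -369184 (x = (-42 + 197) - 1*369339 = 155 - 369339 = -369184)
t/x = -7733015157/(-369184) = -7733015157*(-1/369184) = 7733015157/369184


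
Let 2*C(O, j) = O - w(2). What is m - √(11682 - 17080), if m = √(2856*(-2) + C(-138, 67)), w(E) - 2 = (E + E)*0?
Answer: I*(-√5398 + 7*√118) ≈ 2.5684*I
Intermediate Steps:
w(E) = 2 (w(E) = 2 + (E + E)*0 = 2 + (2*E)*0 = 2 + 0 = 2)
C(O, j) = -1 + O/2 (C(O, j) = (O - 1*2)/2 = (O - 2)/2 = (-2 + O)/2 = -1 + O/2)
m = 7*I*√118 (m = √(2856*(-2) + (-1 + (½)*(-138))) = √(-5712 + (-1 - 69)) = √(-5712 - 70) = √(-5782) = 7*I*√118 ≈ 76.039*I)
m - √(11682 - 17080) = 7*I*√118 - √(11682 - 17080) = 7*I*√118 - √(-5398) = 7*I*√118 - I*√5398 = -I*√5398 + 7*I*√118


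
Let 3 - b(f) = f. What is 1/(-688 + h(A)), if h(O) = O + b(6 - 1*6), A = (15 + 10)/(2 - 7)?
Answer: -1/690 ≈ -0.0014493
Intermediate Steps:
b(f) = 3 - f
A = -5 (A = 25/(-5) = 25*(-⅕) = -5)
h(O) = 3 + O (h(O) = O + (3 - (6 - 1*6)) = O + (3 - (6 - 6)) = O + (3 - 1*0) = O + (3 + 0) = O + 3 = 3 + O)
1/(-688 + h(A)) = 1/(-688 + (3 - 5)) = 1/(-688 - 2) = 1/(-690) = -1/690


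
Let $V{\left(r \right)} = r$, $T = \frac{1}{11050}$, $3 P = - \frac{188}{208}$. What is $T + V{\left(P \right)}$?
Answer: $- \frac{19969}{66300} \approx -0.30119$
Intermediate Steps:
$P = - \frac{47}{156}$ ($P = \frac{\left(-188\right) \frac{1}{208}}{3} = \frac{1}{3} \left(- \frac{47}{52}\right) = - \frac{47}{156} \approx -0.30128$)
$T = \frac{1}{11050} \approx 9.0498 \cdot 10^{-5}$
$T + V{\left(P \right)} = \frac{1}{11050} - \frac{47}{156} = - \frac{19969}{66300}$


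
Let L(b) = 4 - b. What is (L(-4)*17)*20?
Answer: 2720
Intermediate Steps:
(L(-4)*17)*20 = ((4 - 1*(-4))*17)*20 = ((4 + 4)*17)*20 = (8*17)*20 = 136*20 = 2720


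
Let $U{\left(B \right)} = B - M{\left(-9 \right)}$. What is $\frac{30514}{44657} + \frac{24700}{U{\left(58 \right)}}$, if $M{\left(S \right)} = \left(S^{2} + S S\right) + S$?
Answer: $- \frac{11580306}{44657} \approx -259.32$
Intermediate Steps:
$M{\left(S \right)} = S + 2 S^{2}$ ($M{\left(S \right)} = \left(S^{2} + S^{2}\right) + S = 2 S^{2} + S = S + 2 S^{2}$)
$U{\left(B \right)} = -153 + B$ ($U{\left(B \right)} = B - - 9 \left(1 + 2 \left(-9\right)\right) = B - - 9 \left(1 - 18\right) = B - \left(-9\right) \left(-17\right) = B - 153 = -153 + B$)
$\frac{30514}{44657} + \frac{24700}{U{\left(58 \right)}} = \frac{30514}{44657} + \frac{24700}{-153 + 58} = 30514 \cdot \frac{1}{44657} + \frac{24700}{-95} = \frac{30514}{44657} + 24700 \left(- \frac{1}{95}\right) = \frac{30514}{44657} - 260 = - \frac{11580306}{44657}$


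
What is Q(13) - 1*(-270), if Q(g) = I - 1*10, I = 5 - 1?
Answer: 264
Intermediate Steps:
I = 4
Q(g) = -6 (Q(g) = 4 - 1*10 = 4 - 10 = -6)
Q(13) - 1*(-270) = -6 - 1*(-270) = -6 + 270 = 264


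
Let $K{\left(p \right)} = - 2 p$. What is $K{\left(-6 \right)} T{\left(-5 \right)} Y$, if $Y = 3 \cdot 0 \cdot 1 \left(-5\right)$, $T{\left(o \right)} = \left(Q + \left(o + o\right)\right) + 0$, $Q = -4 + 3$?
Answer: $0$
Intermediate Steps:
$Q = -1$
$T{\left(o \right)} = -1 + 2 o$ ($T{\left(o \right)} = \left(-1 + \left(o + o\right)\right) + 0 = \left(-1 + 2 o\right) + 0 = -1 + 2 o$)
$Y = 0$ ($Y = 0 \cdot 1 \left(-5\right) = 0 \left(-5\right) = 0$)
$K{\left(-6 \right)} T{\left(-5 \right)} Y = \left(-2\right) \left(-6\right) \left(-1 + 2 \left(-5\right)\right) 0 = 12 \left(-1 - 10\right) 0 = 12 \left(-11\right) 0 = \left(-132\right) 0 = 0$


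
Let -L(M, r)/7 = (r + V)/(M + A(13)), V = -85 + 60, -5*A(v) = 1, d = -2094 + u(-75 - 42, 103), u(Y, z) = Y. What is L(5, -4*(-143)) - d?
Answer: 33919/24 ≈ 1413.3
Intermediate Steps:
d = -2211 (d = -2094 + (-75 - 42) = -2094 - 117 = -2211)
A(v) = -⅕ (A(v) = -⅕*1 = -⅕)
V = -25
L(M, r) = -7*(-25 + r)/(-⅕ + M) (L(M, r) = -7*(r - 25)/(M - ⅕) = -7*(-25 + r)/(-⅕ + M))
L(5, -4*(-143)) - d = 35*(25 - (-4)*(-143))/(-1 + 5*5) - 1*(-2211) = 35*(25 - 1*572)/(-1 + 25) + 2211 = 35*(25 - 572)/24 + 2211 = 35*(1/24)*(-547) + 2211 = -19145/24 + 2211 = 33919/24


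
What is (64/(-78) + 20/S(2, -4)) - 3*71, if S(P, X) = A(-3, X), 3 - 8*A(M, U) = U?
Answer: -52133/273 ≈ -190.96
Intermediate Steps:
A(M, U) = 3/8 - U/8
S(P, X) = 3/8 - X/8
(64/(-78) + 20/S(2, -4)) - 3*71 = (64/(-78) + 20/(3/8 - ⅛*(-4))) - 3*71 = (64*(-1/78) + 20/(3/8 + ½)) - 213 = (-32/39 + 20/(7/8)) - 213 = (-32/39 + 20*(8/7)) - 213 = (-32/39 + 160/7) - 213 = 6016/273 - 213 = -52133/273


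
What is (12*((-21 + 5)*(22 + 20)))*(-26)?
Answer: 209664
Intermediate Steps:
(12*((-21 + 5)*(22 + 20)))*(-26) = (12*(-16*42))*(-26) = (12*(-672))*(-26) = -8064*(-26) = 209664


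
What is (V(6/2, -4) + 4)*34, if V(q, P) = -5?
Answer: -34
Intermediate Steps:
(V(6/2, -4) + 4)*34 = (-5 + 4)*34 = -1*34 = -34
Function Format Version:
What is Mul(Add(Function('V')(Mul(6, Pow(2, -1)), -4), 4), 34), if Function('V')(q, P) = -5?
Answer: -34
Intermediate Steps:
Mul(Add(Function('V')(Mul(6, Pow(2, -1)), -4), 4), 34) = Mul(Add(-5, 4), 34) = Mul(-1, 34) = -34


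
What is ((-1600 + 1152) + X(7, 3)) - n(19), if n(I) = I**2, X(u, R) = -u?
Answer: -816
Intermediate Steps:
((-1600 + 1152) + X(7, 3)) - n(19) = ((-1600 + 1152) - 1*7) - 1*19**2 = (-448 - 7) - 1*361 = -455 - 361 = -816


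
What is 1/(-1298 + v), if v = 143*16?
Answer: 1/990 ≈ 0.0010101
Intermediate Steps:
v = 2288
1/(-1298 + v) = 1/(-1298 + 2288) = 1/990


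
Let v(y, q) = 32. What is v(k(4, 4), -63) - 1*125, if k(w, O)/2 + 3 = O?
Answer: -93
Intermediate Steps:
k(w, O) = -6 + 2*O
v(k(4, 4), -63) - 1*125 = 32 - 1*125 = 32 - 125 = -93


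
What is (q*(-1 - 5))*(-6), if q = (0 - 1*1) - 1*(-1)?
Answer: 0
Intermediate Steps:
q = 0 (q = (0 - 1) + 1 = -1 + 1 = 0)
(q*(-1 - 5))*(-6) = (0*(-1 - 5))*(-6) = (0*(-6))*(-6) = 0*(-6) = 0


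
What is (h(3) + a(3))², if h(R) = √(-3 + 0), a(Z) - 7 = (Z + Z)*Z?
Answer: (25 + I*√3)² ≈ 622.0 + 86.603*I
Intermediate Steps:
a(Z) = 7 + 2*Z² (a(Z) = 7 + (Z + Z)*Z = 7 + (2*Z)*Z = 7 + 2*Z²)
h(R) = I*√3 (h(R) = √(-3) = I*√3)
(h(3) + a(3))² = (I*√3 + (7 + 2*3²))² = (I*√3 + (7 + 2*9))² = (I*√3 + (7 + 18))² = (I*√3 + 25)² = (25 + I*√3)²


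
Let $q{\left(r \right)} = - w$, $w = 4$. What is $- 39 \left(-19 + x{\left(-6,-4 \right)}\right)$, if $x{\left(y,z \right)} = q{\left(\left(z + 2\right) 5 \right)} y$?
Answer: $-195$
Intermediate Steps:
$q{\left(r \right)} = -4$ ($q{\left(r \right)} = \left(-1\right) 4 = -4$)
$x{\left(y,z \right)} = - 4 y$
$- 39 \left(-19 + x{\left(-6,-4 \right)}\right) = - 39 \left(-19 - -24\right) = - 39 \left(-19 + 24\right) = \left(-39\right) 5 = -195$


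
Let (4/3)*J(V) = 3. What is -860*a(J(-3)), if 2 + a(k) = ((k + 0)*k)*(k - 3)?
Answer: 79765/16 ≈ 4985.3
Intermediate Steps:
J(V) = 9/4 (J(V) = (¾)*3 = 9/4)
a(k) = -2 + k²*(-3 + k) (a(k) = -2 + ((k + 0)*k)*(k - 3) = -2 + (k*k)*(-3 + k) = -2 + k²*(-3 + k))
-860*a(J(-3)) = -860*(-2 + (9/4)³ - 3*(9/4)²) = -860*(-2 + 729/64 - 3*81/16) = -860*(-2 + 729/64 - 243/16) = -860*(-371/64) = 79765/16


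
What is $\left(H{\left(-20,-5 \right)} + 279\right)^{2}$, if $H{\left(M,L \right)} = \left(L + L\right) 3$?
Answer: $62001$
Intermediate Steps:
$H{\left(M,L \right)} = 6 L$ ($H{\left(M,L \right)} = 2 L 3 = 6 L$)
$\left(H{\left(-20,-5 \right)} + 279\right)^{2} = \left(6 \left(-5\right) + 279\right)^{2} = \left(-30 + 279\right)^{2} = 249^{2} = 62001$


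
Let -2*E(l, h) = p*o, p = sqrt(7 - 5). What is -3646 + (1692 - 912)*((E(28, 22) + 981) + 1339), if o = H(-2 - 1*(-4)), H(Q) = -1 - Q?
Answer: 1805954 + 1170*sqrt(2) ≈ 1.8076e+6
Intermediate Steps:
p = sqrt(2) ≈ 1.4142
o = -3 (o = -1 - (-2 - 1*(-4)) = -1 - (-2 + 4) = -1 - 1*2 = -1 - 2 = -3)
E(l, h) = 3*sqrt(2)/2 (E(l, h) = -sqrt(2)*(-3)/2 = -(-3)*sqrt(2)/2 = 3*sqrt(2)/2)
-3646 + (1692 - 912)*((E(28, 22) + 981) + 1339) = -3646 + (1692 - 912)*((3*sqrt(2)/2 + 981) + 1339) = -3646 + 780*((981 + 3*sqrt(2)/2) + 1339) = -3646 + 780*(2320 + 3*sqrt(2)/2) = -3646 + (1809600 + 1170*sqrt(2)) = 1805954 + 1170*sqrt(2)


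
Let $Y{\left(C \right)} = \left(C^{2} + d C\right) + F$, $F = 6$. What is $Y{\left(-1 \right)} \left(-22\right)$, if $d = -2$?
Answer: $-198$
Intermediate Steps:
$Y{\left(C \right)} = 6 + C^{2} - 2 C$ ($Y{\left(C \right)} = \left(C^{2} - 2 C\right) + 6 = 6 + C^{2} - 2 C$)
$Y{\left(-1 \right)} \left(-22\right) = \left(6 + \left(-1\right)^{2} - -2\right) \left(-22\right) = \left(6 + 1 + 2\right) \left(-22\right) = 9 \left(-22\right) = -198$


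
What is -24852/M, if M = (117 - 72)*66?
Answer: -4142/495 ≈ -8.3677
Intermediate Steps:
M = 2970 (M = 45*66 = 2970)
-24852/M = -24852/2970 = -24852*1/2970 = -4142/495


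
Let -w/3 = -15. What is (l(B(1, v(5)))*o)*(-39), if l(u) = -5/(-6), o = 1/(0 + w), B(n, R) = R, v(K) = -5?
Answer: -13/18 ≈ -0.72222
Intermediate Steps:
w = 45 (w = -3*(-15) = 45)
o = 1/45 (o = 1/(0 + 45) = 1/45 ≈ 0.022222)
l(u) = 5/6 (l(u) = -5*(-1)/6 = -1*(-5/6) = 5/6)
(l(B(1, v(5)))*o)*(-39) = ((5/6)*(1/45))*(-39) = (1/54)*(-39) = -13/18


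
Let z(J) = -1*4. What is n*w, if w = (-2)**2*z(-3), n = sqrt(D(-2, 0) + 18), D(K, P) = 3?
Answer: -16*sqrt(21) ≈ -73.321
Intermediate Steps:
z(J) = -4
n = sqrt(21) (n = sqrt(3 + 18) = sqrt(21) ≈ 4.5826)
w = -16 (w = (-2)**2*(-4) = 4*(-4) = -16)
n*w = sqrt(21)*(-16) = -16*sqrt(21)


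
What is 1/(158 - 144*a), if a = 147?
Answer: -1/21010 ≈ -4.7596e-5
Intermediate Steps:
1/(158 - 144*a) = 1/(158 - 144*147) = 1/(158 - 21168) = 1/(-21010) = -1/21010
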